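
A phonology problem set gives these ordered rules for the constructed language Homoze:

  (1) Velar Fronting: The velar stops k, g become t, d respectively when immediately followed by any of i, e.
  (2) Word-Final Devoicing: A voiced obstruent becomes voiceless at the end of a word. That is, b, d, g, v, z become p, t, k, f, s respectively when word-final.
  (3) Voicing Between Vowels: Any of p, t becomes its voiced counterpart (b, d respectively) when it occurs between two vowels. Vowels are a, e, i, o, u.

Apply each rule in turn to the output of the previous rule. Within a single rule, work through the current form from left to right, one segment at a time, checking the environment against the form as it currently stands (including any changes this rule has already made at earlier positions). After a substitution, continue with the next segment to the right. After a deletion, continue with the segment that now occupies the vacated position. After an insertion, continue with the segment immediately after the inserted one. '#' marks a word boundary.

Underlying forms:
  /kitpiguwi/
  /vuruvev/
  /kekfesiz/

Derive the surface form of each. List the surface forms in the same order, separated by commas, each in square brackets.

[titpiguwi], [vuruvef], [tekfesis]

/kitpiguwi/:
  (1) Velar Fronting: [kitpiguwi] → [titpiguwi]
  (2) Word-Final Devoicing: no change — [titpiguwi]
  (3) Voicing Between Vowels: no change — [titpiguwi]
/vuruvev/:
  (1) Velar Fronting: no change — [vuruvev]
  (2) Word-Final Devoicing: [vuruvev] → [vuruvef]
  (3) Voicing Between Vowels: no change — [vuruvef]
/kekfesiz/:
  (1) Velar Fronting: [kekfesiz] → [tekfesiz]
  (2) Word-Final Devoicing: [tekfesiz] → [tekfesis]
  (3) Voicing Between Vowels: no change — [tekfesis]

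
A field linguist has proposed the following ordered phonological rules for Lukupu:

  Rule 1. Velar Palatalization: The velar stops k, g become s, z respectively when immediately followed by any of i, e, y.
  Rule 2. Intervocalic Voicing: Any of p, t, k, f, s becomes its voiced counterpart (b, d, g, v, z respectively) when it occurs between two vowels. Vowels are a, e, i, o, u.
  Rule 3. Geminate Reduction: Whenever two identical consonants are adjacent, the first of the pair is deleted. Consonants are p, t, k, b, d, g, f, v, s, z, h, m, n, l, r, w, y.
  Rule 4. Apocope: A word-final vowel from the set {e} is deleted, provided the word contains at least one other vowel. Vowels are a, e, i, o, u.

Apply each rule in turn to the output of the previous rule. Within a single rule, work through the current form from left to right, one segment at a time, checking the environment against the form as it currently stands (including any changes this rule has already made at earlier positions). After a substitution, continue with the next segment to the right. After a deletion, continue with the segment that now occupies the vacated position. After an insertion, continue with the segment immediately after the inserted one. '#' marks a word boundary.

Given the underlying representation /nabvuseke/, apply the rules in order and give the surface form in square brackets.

Rule 1 Velar Palatalization: [nabvuseke] → [nabvusese]
Rule 2 Intervocalic Voicing: [nabvusese] → [nabvuzeze]
Rule 3 Geminate Reduction: no change — [nabvuzeze]
Rule 4 Apocope: [nabvuzeze] → [nabvuzez]

[nabvuzez]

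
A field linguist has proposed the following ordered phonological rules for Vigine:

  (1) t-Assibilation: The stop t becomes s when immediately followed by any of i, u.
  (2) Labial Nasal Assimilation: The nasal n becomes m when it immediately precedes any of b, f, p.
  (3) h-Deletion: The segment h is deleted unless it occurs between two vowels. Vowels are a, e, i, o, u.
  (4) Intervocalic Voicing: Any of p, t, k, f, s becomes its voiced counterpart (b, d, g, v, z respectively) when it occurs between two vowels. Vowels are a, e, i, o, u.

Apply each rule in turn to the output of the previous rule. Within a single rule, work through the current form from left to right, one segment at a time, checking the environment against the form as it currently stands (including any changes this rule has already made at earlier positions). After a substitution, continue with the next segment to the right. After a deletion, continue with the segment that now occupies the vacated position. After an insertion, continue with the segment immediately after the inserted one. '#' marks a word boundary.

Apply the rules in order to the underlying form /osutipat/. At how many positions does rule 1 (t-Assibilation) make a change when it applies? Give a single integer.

1

(1) t-Assibilation: [osutipat] → [osusipat]
(2) Labial Nasal Assimilation: no change — [osusipat]
(3) h-Deletion: no change — [osusipat]
(4) Intervocalic Voicing: [osusipat] → [ozuzibat]
Rule 1 changed 1 position(s).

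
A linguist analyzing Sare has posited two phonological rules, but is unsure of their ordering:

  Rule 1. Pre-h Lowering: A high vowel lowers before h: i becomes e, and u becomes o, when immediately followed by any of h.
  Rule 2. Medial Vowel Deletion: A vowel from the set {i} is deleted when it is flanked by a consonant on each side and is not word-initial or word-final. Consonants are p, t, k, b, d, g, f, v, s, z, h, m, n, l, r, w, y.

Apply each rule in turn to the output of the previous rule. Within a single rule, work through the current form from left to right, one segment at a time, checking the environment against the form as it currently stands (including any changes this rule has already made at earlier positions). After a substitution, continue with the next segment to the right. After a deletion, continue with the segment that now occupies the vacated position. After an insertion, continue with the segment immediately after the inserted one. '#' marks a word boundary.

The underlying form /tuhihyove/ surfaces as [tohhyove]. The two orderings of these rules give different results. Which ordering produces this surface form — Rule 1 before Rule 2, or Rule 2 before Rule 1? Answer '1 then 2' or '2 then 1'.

2 then 1

Order 1 then 2:
  1 Pre-h Lowering: [tuhihyove] → [tohehyove]
  2 Medial Vowel Deletion: no change — [tohehyove]
  result: [tohehyove]
Order 2 then 1:
  2 Medial Vowel Deletion: [tuhihyove] → [tuhhyove]
  1 Pre-h Lowering: [tuhhyove] → [tohhyove]
  result: [tohhyove]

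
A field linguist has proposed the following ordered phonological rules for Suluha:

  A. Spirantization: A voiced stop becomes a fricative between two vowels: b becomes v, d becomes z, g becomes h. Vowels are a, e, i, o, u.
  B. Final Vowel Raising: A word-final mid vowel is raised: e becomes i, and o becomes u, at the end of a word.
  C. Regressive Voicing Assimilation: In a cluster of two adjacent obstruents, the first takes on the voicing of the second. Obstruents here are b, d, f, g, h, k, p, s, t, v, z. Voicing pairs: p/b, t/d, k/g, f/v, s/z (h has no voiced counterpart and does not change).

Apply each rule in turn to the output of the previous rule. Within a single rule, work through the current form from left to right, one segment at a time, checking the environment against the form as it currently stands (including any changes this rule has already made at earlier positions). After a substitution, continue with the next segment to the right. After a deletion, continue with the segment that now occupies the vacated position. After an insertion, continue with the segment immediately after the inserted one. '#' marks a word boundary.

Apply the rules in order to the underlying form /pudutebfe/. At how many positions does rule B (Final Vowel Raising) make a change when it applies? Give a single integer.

A Spirantization: [pudutebfe] → [puzutebfe]
B Final Vowel Raising: [puzutebfe] → [puzutebfi]
C Regressive Voicing Assimilation: [puzutebfi] → [puzutepfi]
Rule B changed 1 position(s).

1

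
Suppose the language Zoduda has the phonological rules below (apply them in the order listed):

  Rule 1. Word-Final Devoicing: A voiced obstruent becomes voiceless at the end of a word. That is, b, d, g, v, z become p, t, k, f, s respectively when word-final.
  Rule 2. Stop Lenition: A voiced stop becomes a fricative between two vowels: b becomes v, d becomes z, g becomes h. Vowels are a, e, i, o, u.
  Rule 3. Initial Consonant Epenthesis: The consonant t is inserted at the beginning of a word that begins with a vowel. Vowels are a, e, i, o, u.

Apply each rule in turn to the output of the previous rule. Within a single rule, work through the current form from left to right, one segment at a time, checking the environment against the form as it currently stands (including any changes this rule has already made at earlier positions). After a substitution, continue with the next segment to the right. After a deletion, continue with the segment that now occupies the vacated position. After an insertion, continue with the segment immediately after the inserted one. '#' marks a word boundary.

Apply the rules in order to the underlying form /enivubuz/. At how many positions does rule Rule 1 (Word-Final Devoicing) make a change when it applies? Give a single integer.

1

Rule 1 Word-Final Devoicing: [enivubuz] → [enivubus]
Rule 2 Stop Lenition: [enivubus] → [enivuvus]
Rule 3 Initial Consonant Epenthesis: [enivuvus] → [tenivuvus]
Rule Rule 1 changed 1 position(s).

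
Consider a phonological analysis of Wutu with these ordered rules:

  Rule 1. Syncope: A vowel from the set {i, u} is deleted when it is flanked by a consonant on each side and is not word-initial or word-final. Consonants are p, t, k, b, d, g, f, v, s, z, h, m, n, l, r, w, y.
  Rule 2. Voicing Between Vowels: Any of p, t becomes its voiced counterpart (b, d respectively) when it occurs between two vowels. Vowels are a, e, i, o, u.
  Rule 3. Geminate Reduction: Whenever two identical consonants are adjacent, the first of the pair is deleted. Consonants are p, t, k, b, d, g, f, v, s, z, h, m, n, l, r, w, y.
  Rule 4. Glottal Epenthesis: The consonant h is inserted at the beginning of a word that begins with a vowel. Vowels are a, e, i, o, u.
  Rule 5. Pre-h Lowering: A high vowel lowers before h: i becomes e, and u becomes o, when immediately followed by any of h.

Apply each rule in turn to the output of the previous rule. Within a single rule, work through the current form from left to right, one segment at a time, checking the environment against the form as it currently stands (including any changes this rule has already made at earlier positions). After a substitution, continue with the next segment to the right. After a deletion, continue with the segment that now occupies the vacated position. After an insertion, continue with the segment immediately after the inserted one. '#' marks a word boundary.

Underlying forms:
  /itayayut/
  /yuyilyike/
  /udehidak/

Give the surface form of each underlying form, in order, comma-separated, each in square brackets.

[hidayayt], [ylyke], [hudehdak]

/itayayut/:
  Rule 1 Syncope: [itayayut] → [itayayt]
  Rule 2 Voicing Between Vowels: [itayayt] → [idayayt]
  Rule 3 Geminate Reduction: no change — [idayayt]
  Rule 4 Glottal Epenthesis: [idayayt] → [hidayayt]
  Rule 5 Pre-h Lowering: no change — [hidayayt]
/yuyilyike/:
  Rule 1 Syncope: [yuyilyike] → [yylyke]
  Rule 2 Voicing Between Vowels: no change — [yylyke]
  Rule 3 Geminate Reduction: [yylyke] → [ylyke]
  Rule 4 Glottal Epenthesis: no change — [ylyke]
  Rule 5 Pre-h Lowering: no change — [ylyke]
/udehidak/:
  Rule 1 Syncope: [udehidak] → [udehdak]
  Rule 2 Voicing Between Vowels: no change — [udehdak]
  Rule 3 Geminate Reduction: no change — [udehdak]
  Rule 4 Glottal Epenthesis: [udehdak] → [hudehdak]
  Rule 5 Pre-h Lowering: no change — [hudehdak]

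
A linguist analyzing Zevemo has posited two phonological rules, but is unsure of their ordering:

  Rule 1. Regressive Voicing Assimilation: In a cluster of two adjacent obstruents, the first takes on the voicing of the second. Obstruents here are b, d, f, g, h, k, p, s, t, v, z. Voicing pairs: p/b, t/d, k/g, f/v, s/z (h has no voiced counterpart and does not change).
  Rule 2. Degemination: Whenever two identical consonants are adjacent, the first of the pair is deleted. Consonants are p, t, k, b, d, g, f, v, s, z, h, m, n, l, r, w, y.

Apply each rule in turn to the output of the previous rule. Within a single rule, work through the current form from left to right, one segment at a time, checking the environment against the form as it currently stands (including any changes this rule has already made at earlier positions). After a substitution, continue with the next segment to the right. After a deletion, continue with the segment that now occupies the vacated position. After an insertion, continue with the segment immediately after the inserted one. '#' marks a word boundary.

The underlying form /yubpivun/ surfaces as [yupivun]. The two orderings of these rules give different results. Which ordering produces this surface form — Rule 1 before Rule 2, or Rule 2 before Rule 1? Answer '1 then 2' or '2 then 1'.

1 then 2

Order 1 then 2:
  1 Regressive Voicing Assimilation: [yubpivun] → [yuppivun]
  2 Degemination: [yuppivun] → [yupivun]
  result: [yupivun]
Order 2 then 1:
  2 Degemination: no change — [yubpivun]
  1 Regressive Voicing Assimilation: [yubpivun] → [yuppivun]
  result: [yuppivun]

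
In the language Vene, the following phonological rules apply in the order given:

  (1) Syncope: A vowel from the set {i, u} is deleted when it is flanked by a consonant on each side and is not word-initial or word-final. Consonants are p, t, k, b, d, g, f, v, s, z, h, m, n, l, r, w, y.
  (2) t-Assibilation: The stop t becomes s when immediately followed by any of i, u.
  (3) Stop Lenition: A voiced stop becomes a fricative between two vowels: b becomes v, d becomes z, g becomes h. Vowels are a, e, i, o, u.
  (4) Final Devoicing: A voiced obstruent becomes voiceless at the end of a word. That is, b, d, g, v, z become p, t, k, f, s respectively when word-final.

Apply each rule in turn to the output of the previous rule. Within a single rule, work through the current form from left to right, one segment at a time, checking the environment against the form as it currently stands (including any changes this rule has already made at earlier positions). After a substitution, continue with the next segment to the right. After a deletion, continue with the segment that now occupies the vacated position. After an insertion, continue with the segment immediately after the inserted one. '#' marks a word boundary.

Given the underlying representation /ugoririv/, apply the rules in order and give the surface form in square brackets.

[uhorrf]

(1) Syncope: [ugoririv] → [ugorrv]
(2) t-Assibilation: no change — [ugorrv]
(3) Stop Lenition: [ugorrv] → [uhorrv]
(4) Final Devoicing: [uhorrv] → [uhorrf]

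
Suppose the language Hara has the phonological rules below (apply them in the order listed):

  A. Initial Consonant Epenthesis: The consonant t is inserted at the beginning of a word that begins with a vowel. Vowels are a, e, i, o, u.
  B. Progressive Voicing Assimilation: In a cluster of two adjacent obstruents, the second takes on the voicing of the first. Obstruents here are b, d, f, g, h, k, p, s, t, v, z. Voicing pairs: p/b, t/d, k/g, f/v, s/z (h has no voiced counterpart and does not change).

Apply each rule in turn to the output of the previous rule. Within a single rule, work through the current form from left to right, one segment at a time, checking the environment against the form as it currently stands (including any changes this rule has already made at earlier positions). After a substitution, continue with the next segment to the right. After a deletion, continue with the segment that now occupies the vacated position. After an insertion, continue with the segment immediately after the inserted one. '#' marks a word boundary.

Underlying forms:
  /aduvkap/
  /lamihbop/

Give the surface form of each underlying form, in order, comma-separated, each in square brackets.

/aduvkap/:
  A Initial Consonant Epenthesis: [aduvkap] → [taduvkap]
  B Progressive Voicing Assimilation: [taduvkap] → [taduvgap]
/lamihbop/:
  A Initial Consonant Epenthesis: no change — [lamihbop]
  B Progressive Voicing Assimilation: [lamihbop] → [lamihpop]

[taduvgap], [lamihpop]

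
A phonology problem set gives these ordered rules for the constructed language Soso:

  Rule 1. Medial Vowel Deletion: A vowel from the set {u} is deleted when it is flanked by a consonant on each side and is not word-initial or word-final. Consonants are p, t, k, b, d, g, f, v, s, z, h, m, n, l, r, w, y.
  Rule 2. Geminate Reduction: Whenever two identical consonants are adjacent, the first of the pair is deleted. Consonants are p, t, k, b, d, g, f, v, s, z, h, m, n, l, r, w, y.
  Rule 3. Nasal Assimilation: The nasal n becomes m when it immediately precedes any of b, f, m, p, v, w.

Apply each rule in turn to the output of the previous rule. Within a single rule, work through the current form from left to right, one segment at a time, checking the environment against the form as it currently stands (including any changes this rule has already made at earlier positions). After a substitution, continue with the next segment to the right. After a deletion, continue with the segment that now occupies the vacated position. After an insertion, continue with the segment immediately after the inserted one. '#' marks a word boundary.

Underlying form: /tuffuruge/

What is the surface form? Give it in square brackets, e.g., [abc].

Rule 1 Medial Vowel Deletion: [tuffuruge] → [tffrge]
Rule 2 Geminate Reduction: [tffrge] → [tfrge]
Rule 3 Nasal Assimilation: no change — [tfrge]

[tfrge]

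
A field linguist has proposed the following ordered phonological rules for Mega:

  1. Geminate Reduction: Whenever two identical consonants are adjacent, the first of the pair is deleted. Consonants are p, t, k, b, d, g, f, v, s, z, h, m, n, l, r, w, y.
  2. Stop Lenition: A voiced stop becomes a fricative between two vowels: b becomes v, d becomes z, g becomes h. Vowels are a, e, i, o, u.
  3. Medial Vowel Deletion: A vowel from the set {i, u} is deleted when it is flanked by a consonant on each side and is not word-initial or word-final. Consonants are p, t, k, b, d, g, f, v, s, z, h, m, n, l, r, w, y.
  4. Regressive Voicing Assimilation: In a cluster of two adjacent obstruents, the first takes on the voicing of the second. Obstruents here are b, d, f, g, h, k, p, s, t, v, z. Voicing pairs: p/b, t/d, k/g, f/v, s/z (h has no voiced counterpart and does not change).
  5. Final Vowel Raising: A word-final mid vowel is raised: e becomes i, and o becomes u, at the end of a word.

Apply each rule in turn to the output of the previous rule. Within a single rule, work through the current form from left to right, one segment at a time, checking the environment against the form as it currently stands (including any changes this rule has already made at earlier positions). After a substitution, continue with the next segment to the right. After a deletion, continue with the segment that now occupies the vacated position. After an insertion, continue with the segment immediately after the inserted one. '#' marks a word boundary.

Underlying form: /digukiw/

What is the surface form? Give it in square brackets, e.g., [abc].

[thkw]

1 Geminate Reduction: no change — [digukiw]
2 Stop Lenition: [digukiw] → [dihukiw]
3 Medial Vowel Deletion: [dihukiw] → [dhkw]
4 Regressive Voicing Assimilation: [dhkw] → [thkw]
5 Final Vowel Raising: no change — [thkw]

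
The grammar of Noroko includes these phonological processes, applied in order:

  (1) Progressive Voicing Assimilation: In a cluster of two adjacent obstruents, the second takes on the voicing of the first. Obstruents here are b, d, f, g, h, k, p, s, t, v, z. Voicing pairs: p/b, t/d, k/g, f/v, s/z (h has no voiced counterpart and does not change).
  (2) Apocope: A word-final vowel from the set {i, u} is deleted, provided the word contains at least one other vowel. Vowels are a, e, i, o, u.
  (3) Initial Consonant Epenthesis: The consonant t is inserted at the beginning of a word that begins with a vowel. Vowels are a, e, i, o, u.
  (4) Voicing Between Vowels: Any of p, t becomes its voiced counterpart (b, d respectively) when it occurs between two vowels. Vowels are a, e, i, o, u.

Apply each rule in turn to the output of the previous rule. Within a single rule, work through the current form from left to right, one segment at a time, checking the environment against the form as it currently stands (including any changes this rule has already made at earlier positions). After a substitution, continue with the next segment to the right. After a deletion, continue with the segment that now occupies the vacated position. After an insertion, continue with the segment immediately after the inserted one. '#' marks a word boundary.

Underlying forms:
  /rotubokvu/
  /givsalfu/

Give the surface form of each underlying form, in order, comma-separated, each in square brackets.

/rotubokvu/:
  (1) Progressive Voicing Assimilation: [rotubokvu] → [rotubokfu]
  (2) Apocope: [rotubokfu] → [rotubokf]
  (3) Initial Consonant Epenthesis: no change — [rotubokf]
  (4) Voicing Between Vowels: [rotubokf] → [rodubokf]
/givsalfu/:
  (1) Progressive Voicing Assimilation: [givsalfu] → [givzalfu]
  (2) Apocope: [givzalfu] → [givzalf]
  (3) Initial Consonant Epenthesis: no change — [givzalf]
  (4) Voicing Between Vowels: no change — [givzalf]

[rodubokf], [givzalf]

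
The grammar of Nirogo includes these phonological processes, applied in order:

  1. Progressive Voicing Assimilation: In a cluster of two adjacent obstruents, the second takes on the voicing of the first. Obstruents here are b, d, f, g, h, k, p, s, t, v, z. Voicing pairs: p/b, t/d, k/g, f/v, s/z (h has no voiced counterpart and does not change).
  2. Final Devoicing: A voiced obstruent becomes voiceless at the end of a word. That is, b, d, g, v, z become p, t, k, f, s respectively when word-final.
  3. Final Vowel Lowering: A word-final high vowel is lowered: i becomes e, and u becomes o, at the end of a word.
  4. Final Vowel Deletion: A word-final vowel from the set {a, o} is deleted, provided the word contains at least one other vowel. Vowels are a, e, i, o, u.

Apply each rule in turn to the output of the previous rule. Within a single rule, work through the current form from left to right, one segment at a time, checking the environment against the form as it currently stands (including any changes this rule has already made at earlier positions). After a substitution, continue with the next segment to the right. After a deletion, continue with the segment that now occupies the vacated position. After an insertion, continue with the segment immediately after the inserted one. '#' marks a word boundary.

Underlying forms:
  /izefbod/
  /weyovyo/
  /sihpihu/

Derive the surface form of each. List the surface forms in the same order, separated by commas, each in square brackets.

/izefbod/:
  1 Progressive Voicing Assimilation: [izefbod] → [izefpod]
  2 Final Devoicing: [izefpod] → [izefpot]
  3 Final Vowel Lowering: no change — [izefpot]
  4 Final Vowel Deletion: no change — [izefpot]
/weyovyo/:
  1 Progressive Voicing Assimilation: no change — [weyovyo]
  2 Final Devoicing: no change — [weyovyo]
  3 Final Vowel Lowering: no change — [weyovyo]
  4 Final Vowel Deletion: [weyovyo] → [weyovy]
/sihpihu/:
  1 Progressive Voicing Assimilation: no change — [sihpihu]
  2 Final Devoicing: no change — [sihpihu]
  3 Final Vowel Lowering: [sihpihu] → [sihpiho]
  4 Final Vowel Deletion: [sihpiho] → [sihpih]

[izefpot], [weyovy], [sihpih]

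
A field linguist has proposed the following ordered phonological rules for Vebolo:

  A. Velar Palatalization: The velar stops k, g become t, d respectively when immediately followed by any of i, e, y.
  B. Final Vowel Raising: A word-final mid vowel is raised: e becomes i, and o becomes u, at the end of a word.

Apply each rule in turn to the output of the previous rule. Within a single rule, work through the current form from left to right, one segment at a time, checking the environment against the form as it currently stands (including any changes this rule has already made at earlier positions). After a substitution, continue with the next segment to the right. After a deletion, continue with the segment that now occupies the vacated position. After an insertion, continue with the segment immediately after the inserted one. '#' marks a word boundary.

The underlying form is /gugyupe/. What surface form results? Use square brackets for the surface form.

A Velar Palatalization: [gugyupe] → [gudyupe]
B Final Vowel Raising: [gudyupe] → [gudyupi]

[gudyupi]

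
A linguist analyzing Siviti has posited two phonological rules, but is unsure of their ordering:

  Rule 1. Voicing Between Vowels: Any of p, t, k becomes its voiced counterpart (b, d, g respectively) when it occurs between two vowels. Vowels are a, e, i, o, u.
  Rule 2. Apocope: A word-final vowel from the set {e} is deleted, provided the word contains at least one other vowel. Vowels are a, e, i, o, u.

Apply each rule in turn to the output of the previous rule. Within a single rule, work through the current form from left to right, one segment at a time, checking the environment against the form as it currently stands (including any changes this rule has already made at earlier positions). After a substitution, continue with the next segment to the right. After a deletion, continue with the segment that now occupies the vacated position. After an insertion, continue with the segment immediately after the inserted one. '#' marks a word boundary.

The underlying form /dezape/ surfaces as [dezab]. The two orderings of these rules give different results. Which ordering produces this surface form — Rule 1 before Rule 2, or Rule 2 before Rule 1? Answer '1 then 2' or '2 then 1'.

1 then 2

Order 1 then 2:
  1 Voicing Between Vowels: [dezape] → [dezabe]
  2 Apocope: [dezabe] → [dezab]
  result: [dezab]
Order 2 then 1:
  2 Apocope: [dezape] → [dezap]
  1 Voicing Between Vowels: no change — [dezap]
  result: [dezap]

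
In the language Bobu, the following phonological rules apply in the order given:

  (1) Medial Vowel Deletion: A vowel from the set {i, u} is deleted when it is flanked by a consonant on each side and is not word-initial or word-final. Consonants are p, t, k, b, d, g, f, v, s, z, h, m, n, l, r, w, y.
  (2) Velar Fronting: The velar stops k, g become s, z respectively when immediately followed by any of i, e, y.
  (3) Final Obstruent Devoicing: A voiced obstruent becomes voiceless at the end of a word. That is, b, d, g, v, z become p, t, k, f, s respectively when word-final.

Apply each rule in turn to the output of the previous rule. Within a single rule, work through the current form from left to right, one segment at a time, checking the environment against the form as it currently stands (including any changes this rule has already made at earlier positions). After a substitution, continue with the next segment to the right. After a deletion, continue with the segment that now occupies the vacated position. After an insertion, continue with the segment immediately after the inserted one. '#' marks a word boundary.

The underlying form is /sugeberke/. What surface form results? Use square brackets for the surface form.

(1) Medial Vowel Deletion: [sugeberke] → [sgeberke]
(2) Velar Fronting: [sgeberke] → [szeberse]
(3) Final Obstruent Devoicing: no change — [szeberse]

[szeberse]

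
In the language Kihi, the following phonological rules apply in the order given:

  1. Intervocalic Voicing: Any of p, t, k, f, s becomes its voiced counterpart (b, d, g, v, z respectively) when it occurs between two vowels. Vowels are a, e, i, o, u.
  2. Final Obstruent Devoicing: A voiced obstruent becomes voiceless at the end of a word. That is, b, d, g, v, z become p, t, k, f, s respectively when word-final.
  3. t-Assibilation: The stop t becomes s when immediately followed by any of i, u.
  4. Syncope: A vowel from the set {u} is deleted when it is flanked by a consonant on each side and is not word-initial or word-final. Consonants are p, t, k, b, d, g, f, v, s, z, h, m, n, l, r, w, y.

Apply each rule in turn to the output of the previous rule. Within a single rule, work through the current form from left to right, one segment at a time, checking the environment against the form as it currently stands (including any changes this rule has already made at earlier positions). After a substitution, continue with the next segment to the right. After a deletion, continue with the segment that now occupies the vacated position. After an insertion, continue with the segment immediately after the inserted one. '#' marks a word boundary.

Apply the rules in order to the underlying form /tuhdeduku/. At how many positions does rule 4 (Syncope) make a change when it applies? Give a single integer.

1 Intervocalic Voicing: [tuhdeduku] → [tuhdedugu]
2 Final Obstruent Devoicing: no change — [tuhdedugu]
3 t-Assibilation: [tuhdedugu] → [suhdedugu]
4 Syncope: [suhdedugu] → [shdedgu]
Rule 4 changed 2 position(s).

2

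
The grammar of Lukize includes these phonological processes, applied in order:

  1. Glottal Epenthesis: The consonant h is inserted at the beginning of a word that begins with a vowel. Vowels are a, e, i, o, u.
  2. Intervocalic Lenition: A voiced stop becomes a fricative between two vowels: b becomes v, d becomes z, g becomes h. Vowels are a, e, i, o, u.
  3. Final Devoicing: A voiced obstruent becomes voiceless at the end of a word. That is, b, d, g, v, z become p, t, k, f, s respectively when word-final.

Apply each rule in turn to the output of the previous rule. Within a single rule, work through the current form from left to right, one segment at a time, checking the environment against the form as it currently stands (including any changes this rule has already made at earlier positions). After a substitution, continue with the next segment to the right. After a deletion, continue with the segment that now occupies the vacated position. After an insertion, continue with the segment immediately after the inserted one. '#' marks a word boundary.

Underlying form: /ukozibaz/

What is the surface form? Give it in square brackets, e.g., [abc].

1 Glottal Epenthesis: [ukozibaz] → [hukozibaz]
2 Intervocalic Lenition: [hukozibaz] → [hukozivaz]
3 Final Devoicing: [hukozivaz] → [hukozivas]

[hukozivas]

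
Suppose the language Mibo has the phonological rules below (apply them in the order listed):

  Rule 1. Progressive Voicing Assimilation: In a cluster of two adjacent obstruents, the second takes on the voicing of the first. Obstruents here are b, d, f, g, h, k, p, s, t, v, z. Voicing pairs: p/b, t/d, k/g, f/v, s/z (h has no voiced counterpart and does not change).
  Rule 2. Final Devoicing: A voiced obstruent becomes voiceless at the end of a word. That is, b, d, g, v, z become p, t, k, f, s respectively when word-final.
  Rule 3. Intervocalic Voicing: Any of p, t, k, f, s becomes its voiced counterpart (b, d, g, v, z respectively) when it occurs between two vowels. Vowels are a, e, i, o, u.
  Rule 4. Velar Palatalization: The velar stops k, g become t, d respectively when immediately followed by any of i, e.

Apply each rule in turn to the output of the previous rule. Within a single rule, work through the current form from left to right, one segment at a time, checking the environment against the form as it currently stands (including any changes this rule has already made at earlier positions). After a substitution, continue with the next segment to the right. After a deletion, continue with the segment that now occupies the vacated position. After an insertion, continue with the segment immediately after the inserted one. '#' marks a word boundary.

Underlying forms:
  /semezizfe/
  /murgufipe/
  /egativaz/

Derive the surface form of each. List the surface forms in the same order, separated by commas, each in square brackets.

/semezizfe/:
  Rule 1 Progressive Voicing Assimilation: [semezizfe] → [semezizve]
  Rule 2 Final Devoicing: no change — [semezizve]
  Rule 3 Intervocalic Voicing: no change — [semezizve]
  Rule 4 Velar Palatalization: no change — [semezizve]
/murgufipe/:
  Rule 1 Progressive Voicing Assimilation: no change — [murgufipe]
  Rule 2 Final Devoicing: no change — [murgufipe]
  Rule 3 Intervocalic Voicing: [murgufipe] → [murguvibe]
  Rule 4 Velar Palatalization: no change — [murguvibe]
/egativaz/:
  Rule 1 Progressive Voicing Assimilation: no change — [egativaz]
  Rule 2 Final Devoicing: [egativaz] → [egativas]
  Rule 3 Intervocalic Voicing: [egativas] → [egadivas]
  Rule 4 Velar Palatalization: no change — [egadivas]

[semezizve], [murguvibe], [egadivas]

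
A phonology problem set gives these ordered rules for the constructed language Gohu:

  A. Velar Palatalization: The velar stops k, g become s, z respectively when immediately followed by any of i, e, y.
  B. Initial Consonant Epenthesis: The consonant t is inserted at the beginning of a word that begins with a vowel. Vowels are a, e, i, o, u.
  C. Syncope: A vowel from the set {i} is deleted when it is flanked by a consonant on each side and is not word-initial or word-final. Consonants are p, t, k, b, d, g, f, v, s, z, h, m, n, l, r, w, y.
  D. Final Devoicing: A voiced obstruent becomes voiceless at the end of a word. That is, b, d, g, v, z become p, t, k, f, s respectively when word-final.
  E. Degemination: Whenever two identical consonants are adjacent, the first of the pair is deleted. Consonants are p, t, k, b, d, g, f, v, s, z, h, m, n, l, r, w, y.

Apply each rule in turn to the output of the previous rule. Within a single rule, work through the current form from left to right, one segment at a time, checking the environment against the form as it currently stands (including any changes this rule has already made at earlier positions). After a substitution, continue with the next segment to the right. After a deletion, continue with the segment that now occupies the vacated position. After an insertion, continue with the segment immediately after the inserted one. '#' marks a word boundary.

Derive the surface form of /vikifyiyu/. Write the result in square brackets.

[vsfyu]

A Velar Palatalization: [vikifyiyu] → [visifyiyu]
B Initial Consonant Epenthesis: no change — [visifyiyu]
C Syncope: [visifyiyu] → [vsfyyu]
D Final Devoicing: no change — [vsfyyu]
E Degemination: [vsfyyu] → [vsfyu]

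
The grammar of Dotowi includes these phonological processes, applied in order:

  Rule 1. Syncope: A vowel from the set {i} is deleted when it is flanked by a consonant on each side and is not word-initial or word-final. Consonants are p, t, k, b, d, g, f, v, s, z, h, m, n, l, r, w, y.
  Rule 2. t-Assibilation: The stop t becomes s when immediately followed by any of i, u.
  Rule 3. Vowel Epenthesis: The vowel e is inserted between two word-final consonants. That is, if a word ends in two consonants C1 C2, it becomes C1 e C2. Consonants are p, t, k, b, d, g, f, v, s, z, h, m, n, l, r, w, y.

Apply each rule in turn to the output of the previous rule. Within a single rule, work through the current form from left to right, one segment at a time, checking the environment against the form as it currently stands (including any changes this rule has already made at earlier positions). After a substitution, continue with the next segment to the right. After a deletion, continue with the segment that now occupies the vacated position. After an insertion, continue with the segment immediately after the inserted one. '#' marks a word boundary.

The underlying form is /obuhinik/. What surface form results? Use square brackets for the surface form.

[obuhnek]

Rule 1 Syncope: [obuhinik] → [obuhnk]
Rule 2 t-Assibilation: no change — [obuhnk]
Rule 3 Vowel Epenthesis: [obuhnk] → [obuhnek]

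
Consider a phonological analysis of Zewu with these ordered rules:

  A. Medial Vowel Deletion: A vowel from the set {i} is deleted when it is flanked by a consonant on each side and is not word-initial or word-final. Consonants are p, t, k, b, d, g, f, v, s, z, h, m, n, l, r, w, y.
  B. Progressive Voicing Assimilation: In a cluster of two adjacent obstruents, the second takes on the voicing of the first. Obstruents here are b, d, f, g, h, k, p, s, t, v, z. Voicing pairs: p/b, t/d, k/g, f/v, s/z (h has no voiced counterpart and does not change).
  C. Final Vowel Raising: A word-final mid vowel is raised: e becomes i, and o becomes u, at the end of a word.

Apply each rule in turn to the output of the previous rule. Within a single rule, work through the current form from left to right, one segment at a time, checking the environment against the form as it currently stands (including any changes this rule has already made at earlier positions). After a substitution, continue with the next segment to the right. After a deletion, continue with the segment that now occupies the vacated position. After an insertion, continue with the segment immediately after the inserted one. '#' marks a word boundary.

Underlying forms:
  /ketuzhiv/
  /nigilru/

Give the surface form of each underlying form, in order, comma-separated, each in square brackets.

/ketuzhiv/:
  A Medial Vowel Deletion: [ketuzhiv] → [ketuzhv]
  B Progressive Voicing Assimilation: [ketuzhv] → [ketuzhf]
  C Final Vowel Raising: no change — [ketuzhf]
/nigilru/:
  A Medial Vowel Deletion: [nigilru] → [nglru]
  B Progressive Voicing Assimilation: no change — [nglru]
  C Final Vowel Raising: no change — [nglru]

[ketuzhf], [nglru]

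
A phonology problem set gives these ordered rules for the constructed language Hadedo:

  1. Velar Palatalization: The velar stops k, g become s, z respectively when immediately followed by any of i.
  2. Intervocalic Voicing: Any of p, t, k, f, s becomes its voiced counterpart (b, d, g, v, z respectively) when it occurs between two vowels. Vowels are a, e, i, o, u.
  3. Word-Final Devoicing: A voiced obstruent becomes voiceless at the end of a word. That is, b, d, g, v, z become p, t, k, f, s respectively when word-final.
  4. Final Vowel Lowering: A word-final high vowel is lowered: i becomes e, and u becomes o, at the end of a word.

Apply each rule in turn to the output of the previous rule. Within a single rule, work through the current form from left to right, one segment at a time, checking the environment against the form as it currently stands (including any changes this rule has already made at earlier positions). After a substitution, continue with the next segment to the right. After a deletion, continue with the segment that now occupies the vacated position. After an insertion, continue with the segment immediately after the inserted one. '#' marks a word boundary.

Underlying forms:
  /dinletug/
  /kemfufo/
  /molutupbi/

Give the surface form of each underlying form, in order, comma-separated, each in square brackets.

/dinletug/:
  1 Velar Palatalization: no change — [dinletug]
  2 Intervocalic Voicing: [dinletug] → [dinledug]
  3 Word-Final Devoicing: [dinledug] → [dinleduk]
  4 Final Vowel Lowering: no change — [dinleduk]
/kemfufo/:
  1 Velar Palatalization: no change — [kemfufo]
  2 Intervocalic Voicing: [kemfufo] → [kemfuvo]
  3 Word-Final Devoicing: no change — [kemfuvo]
  4 Final Vowel Lowering: no change — [kemfuvo]
/molutupbi/:
  1 Velar Palatalization: no change — [molutupbi]
  2 Intervocalic Voicing: [molutupbi] → [moludupbi]
  3 Word-Final Devoicing: no change — [moludupbi]
  4 Final Vowel Lowering: [moludupbi] → [moludupbe]

[dinleduk], [kemfuvo], [moludupbe]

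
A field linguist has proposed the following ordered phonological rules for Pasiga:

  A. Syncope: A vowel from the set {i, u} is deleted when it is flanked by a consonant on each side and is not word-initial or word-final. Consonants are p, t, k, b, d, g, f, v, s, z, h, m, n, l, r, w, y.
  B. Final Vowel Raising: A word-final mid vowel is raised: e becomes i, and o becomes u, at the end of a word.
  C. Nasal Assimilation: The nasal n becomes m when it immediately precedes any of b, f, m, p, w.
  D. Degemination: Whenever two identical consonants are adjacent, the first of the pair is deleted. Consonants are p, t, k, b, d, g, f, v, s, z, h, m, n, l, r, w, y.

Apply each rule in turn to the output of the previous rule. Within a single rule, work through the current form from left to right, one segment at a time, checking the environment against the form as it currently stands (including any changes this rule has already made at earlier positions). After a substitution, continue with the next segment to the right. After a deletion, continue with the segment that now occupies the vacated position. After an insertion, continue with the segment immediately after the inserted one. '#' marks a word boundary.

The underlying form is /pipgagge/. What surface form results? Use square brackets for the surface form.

[pgagi]

A Syncope: [pipgagge] → [ppgagge]
B Final Vowel Raising: [ppgagge] → [ppgaggi]
C Nasal Assimilation: no change — [ppgaggi]
D Degemination: [ppgaggi] → [pgagi]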